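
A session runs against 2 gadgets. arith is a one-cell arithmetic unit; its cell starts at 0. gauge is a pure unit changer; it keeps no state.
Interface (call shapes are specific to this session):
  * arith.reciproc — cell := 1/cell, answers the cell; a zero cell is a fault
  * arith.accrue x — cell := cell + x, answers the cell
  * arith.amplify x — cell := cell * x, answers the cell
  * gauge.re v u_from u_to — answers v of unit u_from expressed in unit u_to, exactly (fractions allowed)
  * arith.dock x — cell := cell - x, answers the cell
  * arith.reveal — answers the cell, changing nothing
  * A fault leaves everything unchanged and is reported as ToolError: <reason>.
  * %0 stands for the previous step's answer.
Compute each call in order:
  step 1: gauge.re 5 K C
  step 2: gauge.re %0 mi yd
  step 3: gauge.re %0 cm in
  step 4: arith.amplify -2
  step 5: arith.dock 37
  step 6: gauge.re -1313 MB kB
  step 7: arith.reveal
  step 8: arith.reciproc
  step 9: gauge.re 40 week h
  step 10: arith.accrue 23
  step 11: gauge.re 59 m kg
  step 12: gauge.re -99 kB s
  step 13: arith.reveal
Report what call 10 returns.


Answer: 850/37

Derivation:
! gauge.re(v: 5, u_from: K, u_to: C) == -5363/20
! gauge.re(v: %0, u_from: mi, u_to: yd) == -471944
! gauge.re(v: %0, u_from: cm, u_to: in) == -23597200/127
! arith.amplify(x: -2) == 0
! arith.dock(x: 37) == -37
! gauge.re(v: -1313, u_from: MB, u_to: kB) == -1313000
! arith.reveal() == -37
! arith.reciproc() == -1/37
! gauge.re(v: 40, u_from: week, u_to: h) == 6720
! arith.accrue(x: 23) == 850/37
! gauge.re(v: 59, u_from: m, u_to: kg) == ToolError: incompatible units
! gauge.re(v: -99, u_from: kB, u_to: s) == ToolError: incompatible units
! arith.reveal() == 850/37


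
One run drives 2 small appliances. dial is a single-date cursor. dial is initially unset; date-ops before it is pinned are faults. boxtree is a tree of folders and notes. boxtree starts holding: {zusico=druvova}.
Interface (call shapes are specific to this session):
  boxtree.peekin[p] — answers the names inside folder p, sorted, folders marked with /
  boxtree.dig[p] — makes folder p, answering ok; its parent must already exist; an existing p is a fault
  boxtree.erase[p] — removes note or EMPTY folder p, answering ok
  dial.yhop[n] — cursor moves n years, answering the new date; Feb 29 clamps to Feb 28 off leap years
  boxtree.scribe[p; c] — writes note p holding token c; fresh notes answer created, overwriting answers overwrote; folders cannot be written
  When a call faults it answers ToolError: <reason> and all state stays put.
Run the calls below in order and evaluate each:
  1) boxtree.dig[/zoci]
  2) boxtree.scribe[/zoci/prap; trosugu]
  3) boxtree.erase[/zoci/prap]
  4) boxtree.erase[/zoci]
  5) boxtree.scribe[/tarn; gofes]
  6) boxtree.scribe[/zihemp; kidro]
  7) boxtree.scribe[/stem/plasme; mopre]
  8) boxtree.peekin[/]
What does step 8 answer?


Answer: [tarn, zihemp, zusico]

Derivation:
I use boxtree.dig using p=/zoci, giving ok.
Calling boxtree.scribe using p=/zoci/prap, c=trosugu, yielding created.
I run boxtree.erase using p=/zoci/prap, → ok.
Then boxtree.erase using p=/zoci, yielding ok.
I use boxtree.scribe using p=/tarn, c=gofes, which returns created.
Calling boxtree.scribe using p=/zihemp, c=kidro, — result: created.
Now I run boxtree.scribe using p=/stem/plasme, c=mopre: ToolError: no parent.
I invoke boxtree.peekin using p=/, yielding [tarn, zihemp, zusico].


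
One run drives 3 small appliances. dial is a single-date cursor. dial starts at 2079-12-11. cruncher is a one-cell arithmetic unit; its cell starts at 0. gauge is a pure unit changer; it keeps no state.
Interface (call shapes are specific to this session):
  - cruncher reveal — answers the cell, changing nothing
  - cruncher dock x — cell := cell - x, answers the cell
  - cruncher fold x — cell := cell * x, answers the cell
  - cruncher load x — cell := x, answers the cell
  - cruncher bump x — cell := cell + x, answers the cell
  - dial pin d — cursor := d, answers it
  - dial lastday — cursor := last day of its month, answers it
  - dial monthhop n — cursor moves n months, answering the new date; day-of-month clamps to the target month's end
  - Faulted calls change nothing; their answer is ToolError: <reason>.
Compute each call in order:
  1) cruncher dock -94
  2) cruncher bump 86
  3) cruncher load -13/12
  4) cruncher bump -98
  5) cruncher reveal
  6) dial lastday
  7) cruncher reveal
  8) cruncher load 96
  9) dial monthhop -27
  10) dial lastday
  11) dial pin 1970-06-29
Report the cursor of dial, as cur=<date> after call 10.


Answer: cur=2077-09-30

Derivation:
I try cruncher dock passing -94, and get 94.
Invoking cruncher bump passing 86, giving 180.
Calling cruncher load passing -13/12, yielding -13/12.
Calling cruncher bump passing -98, and see -1189/12.
I run cruncher reveal(), giving -1189/12.
Then dial lastday: 2079-12-31.
Next I call cruncher reveal, giving -1189/12.
Calling cruncher load passing 96: 96.
I use dial monthhop passing -27, giving 2077-09-30.
Invoking dial lastday: 2077-09-30.
Now I run dial pin passing 1970-06-29, → 1970-06-29.


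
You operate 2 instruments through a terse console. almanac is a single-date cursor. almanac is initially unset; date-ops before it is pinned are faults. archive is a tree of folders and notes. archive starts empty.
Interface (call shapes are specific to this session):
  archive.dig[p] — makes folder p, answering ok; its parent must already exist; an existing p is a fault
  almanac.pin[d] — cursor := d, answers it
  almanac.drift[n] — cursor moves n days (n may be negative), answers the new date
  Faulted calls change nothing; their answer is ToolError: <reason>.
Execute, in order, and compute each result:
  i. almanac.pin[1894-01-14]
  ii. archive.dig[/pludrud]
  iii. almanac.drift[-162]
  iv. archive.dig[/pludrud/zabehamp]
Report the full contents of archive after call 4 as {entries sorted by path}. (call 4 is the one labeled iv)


Answer: {pludrud/, pludrud/zabehamp/}

Derivation:
% almanac.pin(d→1894-01-14) : 1894-01-14
% archive.dig(p→/pludrud) : ok
% almanac.drift(n→-162) : 1893-08-05
% archive.dig(p→/pludrud/zabehamp) : ok


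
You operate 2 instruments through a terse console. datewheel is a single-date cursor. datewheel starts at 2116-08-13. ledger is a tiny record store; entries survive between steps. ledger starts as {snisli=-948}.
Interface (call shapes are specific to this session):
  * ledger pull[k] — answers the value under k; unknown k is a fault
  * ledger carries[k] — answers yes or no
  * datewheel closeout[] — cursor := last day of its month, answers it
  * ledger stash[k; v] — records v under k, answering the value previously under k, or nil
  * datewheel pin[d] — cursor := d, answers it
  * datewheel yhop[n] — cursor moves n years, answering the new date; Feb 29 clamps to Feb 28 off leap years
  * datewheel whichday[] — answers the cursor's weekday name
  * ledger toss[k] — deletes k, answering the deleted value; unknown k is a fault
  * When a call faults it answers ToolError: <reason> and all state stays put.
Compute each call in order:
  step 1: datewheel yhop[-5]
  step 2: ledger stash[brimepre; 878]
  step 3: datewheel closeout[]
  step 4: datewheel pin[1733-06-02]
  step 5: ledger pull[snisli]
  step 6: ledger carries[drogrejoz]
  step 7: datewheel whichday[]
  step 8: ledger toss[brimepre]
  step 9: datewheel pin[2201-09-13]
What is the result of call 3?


Next I call datewheel yhop(-5), giving 2111-08-13.
I call ledger stash(brimepre, 878): nil.
Next I call datewheel closeout(), giving 2111-08-31.
Calling datewheel pin(1733-06-02): 1733-06-02.
Next I call ledger pull(snisli), → -948.
I use ledger carries(drogrejoz), giving no.
Now I run datewheel whichday(), and get Tuesday.
I try ledger toss(brimepre), and see 878.
I invoke datewheel pin(2201-09-13), — result: 2201-09-13.

Answer: 2111-08-31


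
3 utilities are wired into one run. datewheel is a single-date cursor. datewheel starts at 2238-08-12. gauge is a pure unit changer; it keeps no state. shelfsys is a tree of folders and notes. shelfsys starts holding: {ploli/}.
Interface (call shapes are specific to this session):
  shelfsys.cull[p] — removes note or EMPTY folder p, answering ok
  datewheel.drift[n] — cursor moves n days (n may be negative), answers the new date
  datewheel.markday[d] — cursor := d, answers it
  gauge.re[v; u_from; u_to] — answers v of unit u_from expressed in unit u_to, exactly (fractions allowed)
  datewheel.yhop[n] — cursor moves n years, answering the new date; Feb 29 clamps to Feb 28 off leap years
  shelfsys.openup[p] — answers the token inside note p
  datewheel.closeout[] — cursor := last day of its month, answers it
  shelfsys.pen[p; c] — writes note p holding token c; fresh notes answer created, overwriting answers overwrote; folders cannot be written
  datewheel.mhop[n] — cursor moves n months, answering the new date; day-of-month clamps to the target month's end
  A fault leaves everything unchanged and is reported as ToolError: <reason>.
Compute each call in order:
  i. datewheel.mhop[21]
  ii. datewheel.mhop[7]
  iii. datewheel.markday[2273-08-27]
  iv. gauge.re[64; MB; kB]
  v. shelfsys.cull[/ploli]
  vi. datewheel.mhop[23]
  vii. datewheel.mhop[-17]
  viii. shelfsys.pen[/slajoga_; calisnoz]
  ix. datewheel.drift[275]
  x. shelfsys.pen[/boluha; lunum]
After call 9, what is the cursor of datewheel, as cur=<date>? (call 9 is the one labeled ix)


Answer: cur=2274-11-29

Derivation:
Invoking datewheel.mhop using n=21, and get 2240-05-12.
Invoking datewheel.mhop using n=7, which returns 2240-12-12.
I call datewheel.markday using d=2273-08-27, — result: 2273-08-27.
Now I run gauge.re using v=64, u_from=MB, u_to=kB: 64000.
Then shelfsys.cull using p=/ploli, yielding ok.
I run datewheel.mhop using n=23, and see 2275-07-27.
I use datewheel.mhop using n=-17: 2274-02-27.
Next I call shelfsys.pen using p=/slajoga_, c=calisnoz, giving created.
I use datewheel.drift using n=275, yielding 2274-11-29.
Now I run shelfsys.pen using p=/boluha, c=lunum, and observe created.


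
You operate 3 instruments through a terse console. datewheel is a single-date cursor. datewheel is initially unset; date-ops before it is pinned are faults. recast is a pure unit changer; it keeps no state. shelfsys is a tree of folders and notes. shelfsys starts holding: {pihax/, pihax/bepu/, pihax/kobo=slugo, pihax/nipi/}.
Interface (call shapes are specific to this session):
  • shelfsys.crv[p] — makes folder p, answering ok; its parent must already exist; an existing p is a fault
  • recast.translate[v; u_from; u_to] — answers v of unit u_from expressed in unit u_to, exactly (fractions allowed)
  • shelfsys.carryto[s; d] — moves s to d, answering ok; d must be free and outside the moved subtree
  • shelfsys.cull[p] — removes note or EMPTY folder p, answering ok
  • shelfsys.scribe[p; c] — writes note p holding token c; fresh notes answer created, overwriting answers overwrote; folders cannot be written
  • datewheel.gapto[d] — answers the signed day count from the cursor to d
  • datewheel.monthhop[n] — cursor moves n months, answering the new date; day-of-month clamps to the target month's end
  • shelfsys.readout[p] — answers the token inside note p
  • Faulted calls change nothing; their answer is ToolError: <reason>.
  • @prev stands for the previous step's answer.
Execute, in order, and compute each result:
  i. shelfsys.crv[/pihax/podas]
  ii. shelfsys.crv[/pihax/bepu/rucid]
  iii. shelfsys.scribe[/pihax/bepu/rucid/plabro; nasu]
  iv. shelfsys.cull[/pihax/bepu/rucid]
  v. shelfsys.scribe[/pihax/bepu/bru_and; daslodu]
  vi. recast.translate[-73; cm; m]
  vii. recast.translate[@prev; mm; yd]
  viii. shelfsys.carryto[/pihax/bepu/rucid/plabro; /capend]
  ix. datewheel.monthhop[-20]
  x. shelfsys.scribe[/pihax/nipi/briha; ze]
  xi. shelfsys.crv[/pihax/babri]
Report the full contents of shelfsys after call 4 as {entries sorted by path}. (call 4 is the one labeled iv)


I use crv on p='/pihax/podas', and see ok.
I call crv on p='/pihax/bepu/rucid', → ok.
I run scribe on p='/pihax/bepu/rucid/plabro', c='nasu', giving created.
Calling cull on p='/pihax/bepu/rucid': ToolError: not empty.
I run scribe on p='/pihax/bepu/bru_and', c='daslodu', which returns created.
Using translate on v='-73', u_from='cm', u_to='m', yielding -73/100.
Using translate on v='@prev', u_from='mm', u_to='yd': -73/91440.
Invoking carryto on s='/pihax/bepu/rucid/plabro', d='/capend', and observe ok.
I invoke monthhop on n='-20', which returns ToolError: no date set.
Then scribe on p='/pihax/nipi/briha', c='ze': created.
I run crv on p='/pihax/babri', and get ok.

Answer: {pihax/, pihax/bepu/, pihax/bepu/rucid/, pihax/bepu/rucid/plabro=nasu, pihax/kobo=slugo, pihax/nipi/, pihax/podas/}


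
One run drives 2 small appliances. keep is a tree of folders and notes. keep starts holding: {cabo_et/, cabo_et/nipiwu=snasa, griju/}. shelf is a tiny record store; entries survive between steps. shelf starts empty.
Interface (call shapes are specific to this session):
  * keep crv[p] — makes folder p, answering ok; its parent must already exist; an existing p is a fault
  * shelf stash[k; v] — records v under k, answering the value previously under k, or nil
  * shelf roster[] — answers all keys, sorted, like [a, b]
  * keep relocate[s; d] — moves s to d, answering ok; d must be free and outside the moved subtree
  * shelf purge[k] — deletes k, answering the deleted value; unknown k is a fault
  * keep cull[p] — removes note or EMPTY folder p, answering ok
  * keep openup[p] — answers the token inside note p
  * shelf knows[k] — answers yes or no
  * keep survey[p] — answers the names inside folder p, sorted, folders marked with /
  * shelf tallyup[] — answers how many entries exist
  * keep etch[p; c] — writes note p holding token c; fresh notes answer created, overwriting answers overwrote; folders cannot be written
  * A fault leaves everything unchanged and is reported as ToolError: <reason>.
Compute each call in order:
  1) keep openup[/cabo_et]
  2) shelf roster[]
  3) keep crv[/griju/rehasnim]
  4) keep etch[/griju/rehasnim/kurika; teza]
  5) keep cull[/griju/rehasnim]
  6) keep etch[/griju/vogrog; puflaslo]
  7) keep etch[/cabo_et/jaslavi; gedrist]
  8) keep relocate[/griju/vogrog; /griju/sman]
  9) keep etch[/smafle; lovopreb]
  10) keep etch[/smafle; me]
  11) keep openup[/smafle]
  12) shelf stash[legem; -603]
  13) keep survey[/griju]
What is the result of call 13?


Answer: [rehasnim/, sman]

Derivation:
→ keep openup(p: /cabo_et)
← ToolError: is a directory
→ shelf roster()
← []
→ keep crv(p: /griju/rehasnim)
← ok
→ keep etch(p: /griju/rehasnim/kurika, c: teza)
← created
→ keep cull(p: /griju/rehasnim)
← ToolError: not empty
→ keep etch(p: /griju/vogrog, c: puflaslo)
← created
→ keep etch(p: /cabo_et/jaslavi, c: gedrist)
← created
→ keep relocate(s: /griju/vogrog, d: /griju/sman)
← ok
→ keep etch(p: /smafle, c: lovopreb)
← created
→ keep etch(p: /smafle, c: me)
← overwrote
→ keep openup(p: /smafle)
← me
→ shelf stash(k: legem, v: -603)
← nil
→ keep survey(p: /griju)
← [rehasnim/, sman]


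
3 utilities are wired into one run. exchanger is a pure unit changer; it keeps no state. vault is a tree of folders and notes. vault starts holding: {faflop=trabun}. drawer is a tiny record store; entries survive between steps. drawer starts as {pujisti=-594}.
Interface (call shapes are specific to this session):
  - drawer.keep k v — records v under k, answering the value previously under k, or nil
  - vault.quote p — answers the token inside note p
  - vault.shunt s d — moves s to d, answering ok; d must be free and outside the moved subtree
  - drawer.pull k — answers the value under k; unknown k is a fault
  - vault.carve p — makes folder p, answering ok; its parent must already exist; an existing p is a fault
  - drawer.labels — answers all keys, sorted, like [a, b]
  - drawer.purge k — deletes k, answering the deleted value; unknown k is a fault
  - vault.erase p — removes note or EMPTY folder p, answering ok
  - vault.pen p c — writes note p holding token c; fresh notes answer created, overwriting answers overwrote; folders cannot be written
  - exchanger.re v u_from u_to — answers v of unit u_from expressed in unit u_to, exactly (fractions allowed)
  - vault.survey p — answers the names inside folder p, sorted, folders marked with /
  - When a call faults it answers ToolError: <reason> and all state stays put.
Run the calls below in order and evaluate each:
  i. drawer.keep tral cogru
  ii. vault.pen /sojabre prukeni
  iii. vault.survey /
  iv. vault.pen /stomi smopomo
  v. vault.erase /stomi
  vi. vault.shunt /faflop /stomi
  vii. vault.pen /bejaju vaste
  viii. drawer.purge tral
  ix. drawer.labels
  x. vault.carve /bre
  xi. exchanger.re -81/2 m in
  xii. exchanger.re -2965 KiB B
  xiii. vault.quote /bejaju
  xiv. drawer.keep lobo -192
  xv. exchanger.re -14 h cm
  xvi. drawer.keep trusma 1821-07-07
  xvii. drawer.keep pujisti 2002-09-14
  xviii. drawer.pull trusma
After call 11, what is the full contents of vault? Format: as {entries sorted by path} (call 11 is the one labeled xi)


Answer: {bejaju=vaste, bre/, sojabre=prukeni, stomi=trabun}

Derivation:
Act: keep[k: tral; v: cogru]
Obs: nil
Act: pen[p: /sojabre; c: prukeni]
Obs: created
Act: survey[p: /]
Obs: [faflop, sojabre]
Act: pen[p: /stomi; c: smopomo]
Obs: created
Act: erase[p: /stomi]
Obs: ok
Act: shunt[s: /faflop; d: /stomi]
Obs: ok
Act: pen[p: /bejaju; c: vaste]
Obs: created
Act: purge[k: tral]
Obs: cogru
Act: labels[]
Obs: [pujisti]
Act: carve[p: /bre]
Obs: ok
Act: re[v: -81/2; u_from: m; u_to: in]
Obs: -202500/127
Act: re[v: -2965; u_from: KiB; u_to: B]
Obs: -3036160
Act: quote[p: /bejaju]
Obs: vaste
Act: keep[k: lobo; v: -192]
Obs: nil
Act: re[v: -14; u_from: h; u_to: cm]
Obs: ToolError: incompatible units
Act: keep[k: trusma; v: 1821-07-07]
Obs: nil
Act: keep[k: pujisti; v: 2002-09-14]
Obs: -594
Act: pull[k: trusma]
Obs: 1821-07-07


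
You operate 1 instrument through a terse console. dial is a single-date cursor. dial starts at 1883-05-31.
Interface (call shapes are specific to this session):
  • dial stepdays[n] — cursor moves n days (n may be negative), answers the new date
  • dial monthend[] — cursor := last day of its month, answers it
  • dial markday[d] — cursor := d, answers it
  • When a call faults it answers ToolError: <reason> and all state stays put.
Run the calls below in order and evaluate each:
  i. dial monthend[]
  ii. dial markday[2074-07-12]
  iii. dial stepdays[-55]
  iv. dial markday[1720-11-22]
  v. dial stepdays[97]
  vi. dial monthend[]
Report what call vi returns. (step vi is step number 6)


Answer: 1721-02-28

Derivation:
% dial monthend
:: 1883-05-31
% dial markday d=2074-07-12
:: 2074-07-12
% dial stepdays n=-55
:: 2074-05-18
% dial markday d=1720-11-22
:: 1720-11-22
% dial stepdays n=97
:: 1721-02-27
% dial monthend
:: 1721-02-28


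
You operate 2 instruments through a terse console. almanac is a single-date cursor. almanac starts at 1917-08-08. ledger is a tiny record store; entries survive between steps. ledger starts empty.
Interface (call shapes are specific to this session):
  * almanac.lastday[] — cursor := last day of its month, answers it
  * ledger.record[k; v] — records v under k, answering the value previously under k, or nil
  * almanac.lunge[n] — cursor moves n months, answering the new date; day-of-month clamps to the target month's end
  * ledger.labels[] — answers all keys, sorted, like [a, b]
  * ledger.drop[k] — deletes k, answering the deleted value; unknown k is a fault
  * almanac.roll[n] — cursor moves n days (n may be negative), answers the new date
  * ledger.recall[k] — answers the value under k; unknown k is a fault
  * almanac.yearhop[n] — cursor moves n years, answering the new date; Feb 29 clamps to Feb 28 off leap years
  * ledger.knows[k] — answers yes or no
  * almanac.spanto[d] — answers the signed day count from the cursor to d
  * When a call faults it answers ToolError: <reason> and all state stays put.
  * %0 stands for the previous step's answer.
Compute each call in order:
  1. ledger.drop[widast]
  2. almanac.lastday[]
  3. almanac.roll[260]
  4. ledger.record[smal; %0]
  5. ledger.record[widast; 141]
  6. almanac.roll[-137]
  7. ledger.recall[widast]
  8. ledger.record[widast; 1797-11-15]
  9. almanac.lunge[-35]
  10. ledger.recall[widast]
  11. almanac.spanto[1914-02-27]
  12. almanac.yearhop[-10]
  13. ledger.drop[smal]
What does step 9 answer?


Answer: 1915-02-01

Derivation:
Act: ledger.drop[k: widast]
Obs: ToolError: no such key widast
Act: almanac.lastday[]
Obs: 1917-08-31
Act: almanac.roll[n: 260]
Obs: 1918-05-18
Act: ledger.record[k: smal; v: %0]
Obs: nil
Act: ledger.record[k: widast; v: 141]
Obs: nil
Act: almanac.roll[n: -137]
Obs: 1918-01-01
Act: ledger.recall[k: widast]
Obs: 141
Act: ledger.record[k: widast; v: 1797-11-15]
Obs: 141
Act: almanac.lunge[n: -35]
Obs: 1915-02-01
Act: ledger.recall[k: widast]
Obs: 1797-11-15
Act: almanac.spanto[d: 1914-02-27]
Obs: -339
Act: almanac.yearhop[n: -10]
Obs: 1905-02-01
Act: ledger.drop[k: smal]
Obs: 1918-05-18


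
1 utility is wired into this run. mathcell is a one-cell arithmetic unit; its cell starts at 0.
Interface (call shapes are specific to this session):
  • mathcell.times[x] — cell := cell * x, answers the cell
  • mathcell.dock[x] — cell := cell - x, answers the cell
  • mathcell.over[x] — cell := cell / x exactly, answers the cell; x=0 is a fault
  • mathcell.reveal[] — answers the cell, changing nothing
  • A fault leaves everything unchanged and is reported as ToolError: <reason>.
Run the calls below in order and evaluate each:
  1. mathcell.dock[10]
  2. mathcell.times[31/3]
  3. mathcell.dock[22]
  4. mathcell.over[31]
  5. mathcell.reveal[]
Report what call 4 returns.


Answer: -376/93

Derivation:
>>> mathcell.dock x='10'
= -10
>>> mathcell.times x='31/3'
= -310/3
>>> mathcell.dock x='22'
= -376/3
>>> mathcell.over x='31'
= -376/93
>>> mathcell.reveal
= -376/93


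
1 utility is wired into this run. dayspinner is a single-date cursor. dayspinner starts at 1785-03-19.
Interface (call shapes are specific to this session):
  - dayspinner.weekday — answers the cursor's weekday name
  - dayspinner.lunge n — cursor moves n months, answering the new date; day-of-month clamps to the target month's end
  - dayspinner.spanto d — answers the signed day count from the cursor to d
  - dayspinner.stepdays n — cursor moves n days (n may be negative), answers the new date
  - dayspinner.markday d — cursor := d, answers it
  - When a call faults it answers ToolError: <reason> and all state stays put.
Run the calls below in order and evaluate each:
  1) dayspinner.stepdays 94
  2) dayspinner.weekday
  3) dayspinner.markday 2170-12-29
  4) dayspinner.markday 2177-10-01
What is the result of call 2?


! 1. dayspinner.stepdays(n: 94) == 1785-06-21
! 2. dayspinner.weekday() == Tuesday
! 3. dayspinner.markday(d: 2170-12-29) == 2170-12-29
! 4. dayspinner.markday(d: 2177-10-01) == 2177-10-01

Answer: Tuesday


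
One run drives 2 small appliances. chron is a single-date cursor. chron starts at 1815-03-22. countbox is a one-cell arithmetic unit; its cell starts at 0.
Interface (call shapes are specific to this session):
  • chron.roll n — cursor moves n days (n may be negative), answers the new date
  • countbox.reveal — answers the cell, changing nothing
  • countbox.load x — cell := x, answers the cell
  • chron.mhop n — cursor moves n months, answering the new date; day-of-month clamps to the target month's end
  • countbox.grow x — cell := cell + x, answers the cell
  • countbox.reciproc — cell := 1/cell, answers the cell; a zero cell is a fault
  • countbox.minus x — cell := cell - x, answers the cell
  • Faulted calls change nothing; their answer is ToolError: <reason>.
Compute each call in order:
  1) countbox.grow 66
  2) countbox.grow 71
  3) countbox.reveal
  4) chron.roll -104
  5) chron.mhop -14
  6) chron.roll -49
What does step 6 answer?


Act: countbox.grow[x=66]
Obs: 66
Act: countbox.grow[x=71]
Obs: 137
Act: countbox.reveal[]
Obs: 137
Act: chron.roll[n=-104]
Obs: 1814-12-08
Act: chron.mhop[n=-14]
Obs: 1813-10-08
Act: chron.roll[n=-49]
Obs: 1813-08-20

Answer: 1813-08-20


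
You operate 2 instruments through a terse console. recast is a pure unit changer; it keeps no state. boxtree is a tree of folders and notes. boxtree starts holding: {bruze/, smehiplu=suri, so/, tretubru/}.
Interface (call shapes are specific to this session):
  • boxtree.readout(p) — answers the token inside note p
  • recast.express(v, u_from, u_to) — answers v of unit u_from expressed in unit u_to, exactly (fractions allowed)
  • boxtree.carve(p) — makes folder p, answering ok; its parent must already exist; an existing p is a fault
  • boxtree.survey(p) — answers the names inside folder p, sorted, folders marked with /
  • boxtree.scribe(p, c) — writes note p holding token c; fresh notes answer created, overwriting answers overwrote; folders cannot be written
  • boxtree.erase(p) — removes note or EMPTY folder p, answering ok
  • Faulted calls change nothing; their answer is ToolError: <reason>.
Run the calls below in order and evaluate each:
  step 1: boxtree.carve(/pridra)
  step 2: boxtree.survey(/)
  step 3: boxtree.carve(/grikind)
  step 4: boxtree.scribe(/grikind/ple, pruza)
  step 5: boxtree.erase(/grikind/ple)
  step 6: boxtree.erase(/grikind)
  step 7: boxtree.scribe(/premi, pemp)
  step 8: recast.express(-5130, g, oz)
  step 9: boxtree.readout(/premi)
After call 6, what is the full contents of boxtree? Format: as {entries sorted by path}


-> carve(p: /pridra)
<- ok
-> survey(p: /)
<- [bruze/, pridra/, smehiplu, so/, tretubru/]
-> carve(p: /grikind)
<- ok
-> scribe(p: /grikind/ple, c: pruza)
<- created
-> erase(p: /grikind/ple)
<- ok
-> erase(p: /grikind)
<- ok
-> scribe(p: /premi, c: pemp)
<- created
-> express(v: -5130, u_from: g, u_to: oz)
<- -8208000000/45359237
-> readout(p: /premi)
<- pemp

Answer: {bruze/, pridra/, smehiplu=suri, so/, tretubru/}


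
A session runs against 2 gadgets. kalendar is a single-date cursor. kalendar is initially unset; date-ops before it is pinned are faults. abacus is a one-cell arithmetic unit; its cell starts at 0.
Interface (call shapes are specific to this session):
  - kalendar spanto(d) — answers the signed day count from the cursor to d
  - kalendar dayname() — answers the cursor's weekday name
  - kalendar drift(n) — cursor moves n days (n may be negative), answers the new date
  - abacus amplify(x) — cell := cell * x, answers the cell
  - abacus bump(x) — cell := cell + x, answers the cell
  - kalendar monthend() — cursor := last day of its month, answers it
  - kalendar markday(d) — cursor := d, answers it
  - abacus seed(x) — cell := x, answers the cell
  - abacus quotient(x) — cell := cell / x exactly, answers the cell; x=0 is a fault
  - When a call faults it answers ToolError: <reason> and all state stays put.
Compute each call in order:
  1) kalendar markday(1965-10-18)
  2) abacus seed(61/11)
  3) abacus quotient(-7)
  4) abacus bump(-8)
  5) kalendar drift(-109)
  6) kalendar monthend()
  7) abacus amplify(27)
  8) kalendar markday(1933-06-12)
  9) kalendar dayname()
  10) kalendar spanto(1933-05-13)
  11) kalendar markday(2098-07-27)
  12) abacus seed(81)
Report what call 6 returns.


-> kalendar markday(d→1965-10-18)
<- 1965-10-18
-> abacus seed(x→61/11)
<- 61/11
-> abacus quotient(x→-7)
<- -61/77
-> abacus bump(x→-8)
<- -677/77
-> kalendar drift(n→-109)
<- 1965-07-01
-> kalendar monthend()
<- 1965-07-31
-> abacus amplify(x→27)
<- -18279/77
-> kalendar markday(d→1933-06-12)
<- 1933-06-12
-> kalendar dayname()
<- Monday
-> kalendar spanto(d→1933-05-13)
<- -30
-> kalendar markday(d→2098-07-27)
<- 2098-07-27
-> abacus seed(x→81)
<- 81

Answer: 1965-07-31


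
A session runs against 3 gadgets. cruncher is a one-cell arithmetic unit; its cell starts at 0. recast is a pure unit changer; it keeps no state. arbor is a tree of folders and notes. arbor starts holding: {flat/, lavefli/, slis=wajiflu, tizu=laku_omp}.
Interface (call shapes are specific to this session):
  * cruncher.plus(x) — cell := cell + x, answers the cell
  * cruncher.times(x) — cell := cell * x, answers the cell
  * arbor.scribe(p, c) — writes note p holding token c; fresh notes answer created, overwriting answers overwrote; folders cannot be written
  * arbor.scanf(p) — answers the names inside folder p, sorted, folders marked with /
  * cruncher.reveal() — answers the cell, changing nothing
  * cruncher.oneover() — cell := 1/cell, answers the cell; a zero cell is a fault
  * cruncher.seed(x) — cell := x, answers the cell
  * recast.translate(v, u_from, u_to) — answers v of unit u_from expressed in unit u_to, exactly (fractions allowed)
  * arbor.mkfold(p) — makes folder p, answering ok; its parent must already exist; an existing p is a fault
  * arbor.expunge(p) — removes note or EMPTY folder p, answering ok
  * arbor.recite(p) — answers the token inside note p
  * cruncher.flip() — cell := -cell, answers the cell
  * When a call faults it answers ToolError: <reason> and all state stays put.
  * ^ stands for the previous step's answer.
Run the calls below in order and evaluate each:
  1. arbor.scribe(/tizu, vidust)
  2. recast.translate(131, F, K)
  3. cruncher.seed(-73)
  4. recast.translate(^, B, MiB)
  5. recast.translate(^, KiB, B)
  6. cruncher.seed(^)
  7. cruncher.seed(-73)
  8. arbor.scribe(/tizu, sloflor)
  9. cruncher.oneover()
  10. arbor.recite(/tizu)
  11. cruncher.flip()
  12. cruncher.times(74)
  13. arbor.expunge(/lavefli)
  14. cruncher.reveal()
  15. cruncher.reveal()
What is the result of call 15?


Answer: 74/73

Derivation:
Act: arbor.scribe[p→/tizu; c→vidust]
Obs: overwrote
Act: recast.translate[v→131; u_from→F; u_to→K]
Obs: 6563/20
Act: cruncher.seed[x→-73]
Obs: -73
Act: recast.translate[v→^; u_from→B; u_to→MiB]
Obs: -73/1048576
Act: recast.translate[v→^; u_from→KiB; u_to→B]
Obs: -73/1024
Act: cruncher.seed[x→^]
Obs: -73/1024
Act: cruncher.seed[x→-73]
Obs: -73
Act: arbor.scribe[p→/tizu; c→sloflor]
Obs: overwrote
Act: cruncher.oneover[]
Obs: -1/73
Act: arbor.recite[p→/tizu]
Obs: sloflor
Act: cruncher.flip[]
Obs: 1/73
Act: cruncher.times[x→74]
Obs: 74/73
Act: arbor.expunge[p→/lavefli]
Obs: ok
Act: cruncher.reveal[]
Obs: 74/73
Act: cruncher.reveal[]
Obs: 74/73


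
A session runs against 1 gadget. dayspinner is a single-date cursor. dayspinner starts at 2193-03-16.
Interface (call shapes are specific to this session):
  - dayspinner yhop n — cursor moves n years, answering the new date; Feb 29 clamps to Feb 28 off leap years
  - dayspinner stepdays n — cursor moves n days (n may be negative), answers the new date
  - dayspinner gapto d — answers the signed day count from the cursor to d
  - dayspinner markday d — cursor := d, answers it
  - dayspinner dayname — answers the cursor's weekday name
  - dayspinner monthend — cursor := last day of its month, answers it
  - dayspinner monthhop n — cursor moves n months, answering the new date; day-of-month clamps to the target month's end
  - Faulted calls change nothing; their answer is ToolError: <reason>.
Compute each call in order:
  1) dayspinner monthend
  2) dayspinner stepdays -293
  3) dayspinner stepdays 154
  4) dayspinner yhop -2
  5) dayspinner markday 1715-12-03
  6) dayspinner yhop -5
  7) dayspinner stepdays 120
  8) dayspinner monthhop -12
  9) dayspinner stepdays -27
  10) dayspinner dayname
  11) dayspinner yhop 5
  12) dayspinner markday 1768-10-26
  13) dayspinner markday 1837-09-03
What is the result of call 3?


Answer: 2192-11-12

Derivation:
>> dayspinner monthend()
<< 2193-03-31
>> dayspinner stepdays(n→-293)
<< 2192-06-11
>> dayspinner stepdays(n→154)
<< 2192-11-12
>> dayspinner yhop(n→-2)
<< 2190-11-12
>> dayspinner markday(d→1715-12-03)
<< 1715-12-03
>> dayspinner yhop(n→-5)
<< 1710-12-03
>> dayspinner stepdays(n→120)
<< 1711-04-02
>> dayspinner monthhop(n→-12)
<< 1710-04-02
>> dayspinner stepdays(n→-27)
<< 1710-03-06
>> dayspinner dayname()
<< Thursday
>> dayspinner yhop(n→5)
<< 1715-03-06
>> dayspinner markday(d→1768-10-26)
<< 1768-10-26
>> dayspinner markday(d→1837-09-03)
<< 1837-09-03


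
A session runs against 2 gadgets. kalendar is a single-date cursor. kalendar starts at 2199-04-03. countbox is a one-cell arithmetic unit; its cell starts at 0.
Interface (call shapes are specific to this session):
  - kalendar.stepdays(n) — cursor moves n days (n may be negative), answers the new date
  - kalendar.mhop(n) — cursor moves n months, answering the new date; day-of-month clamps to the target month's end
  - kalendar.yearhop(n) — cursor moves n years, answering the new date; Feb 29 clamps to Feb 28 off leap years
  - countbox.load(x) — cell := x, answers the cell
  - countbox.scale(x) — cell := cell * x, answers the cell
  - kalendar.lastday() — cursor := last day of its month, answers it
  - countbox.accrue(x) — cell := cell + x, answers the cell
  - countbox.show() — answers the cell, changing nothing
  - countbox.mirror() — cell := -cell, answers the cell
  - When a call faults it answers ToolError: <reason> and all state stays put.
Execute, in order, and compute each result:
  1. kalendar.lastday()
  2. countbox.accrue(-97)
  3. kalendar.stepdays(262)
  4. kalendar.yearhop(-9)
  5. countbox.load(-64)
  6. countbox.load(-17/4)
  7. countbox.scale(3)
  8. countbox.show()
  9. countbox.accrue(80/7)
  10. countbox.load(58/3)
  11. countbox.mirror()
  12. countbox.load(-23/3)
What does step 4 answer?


Answer: 2191-01-17

Derivation:
# kalendar.lastday() ~> 2199-04-30
# countbox.accrue(x=-97) ~> -97
# kalendar.stepdays(n=262) ~> 2200-01-17
# kalendar.yearhop(n=-9) ~> 2191-01-17
# countbox.load(x=-64) ~> -64
# countbox.load(x=-17/4) ~> -17/4
# countbox.scale(x=3) ~> -51/4
# countbox.show() ~> -51/4
# countbox.accrue(x=80/7) ~> -37/28
# countbox.load(x=58/3) ~> 58/3
# countbox.mirror() ~> -58/3
# countbox.load(x=-23/3) ~> -23/3


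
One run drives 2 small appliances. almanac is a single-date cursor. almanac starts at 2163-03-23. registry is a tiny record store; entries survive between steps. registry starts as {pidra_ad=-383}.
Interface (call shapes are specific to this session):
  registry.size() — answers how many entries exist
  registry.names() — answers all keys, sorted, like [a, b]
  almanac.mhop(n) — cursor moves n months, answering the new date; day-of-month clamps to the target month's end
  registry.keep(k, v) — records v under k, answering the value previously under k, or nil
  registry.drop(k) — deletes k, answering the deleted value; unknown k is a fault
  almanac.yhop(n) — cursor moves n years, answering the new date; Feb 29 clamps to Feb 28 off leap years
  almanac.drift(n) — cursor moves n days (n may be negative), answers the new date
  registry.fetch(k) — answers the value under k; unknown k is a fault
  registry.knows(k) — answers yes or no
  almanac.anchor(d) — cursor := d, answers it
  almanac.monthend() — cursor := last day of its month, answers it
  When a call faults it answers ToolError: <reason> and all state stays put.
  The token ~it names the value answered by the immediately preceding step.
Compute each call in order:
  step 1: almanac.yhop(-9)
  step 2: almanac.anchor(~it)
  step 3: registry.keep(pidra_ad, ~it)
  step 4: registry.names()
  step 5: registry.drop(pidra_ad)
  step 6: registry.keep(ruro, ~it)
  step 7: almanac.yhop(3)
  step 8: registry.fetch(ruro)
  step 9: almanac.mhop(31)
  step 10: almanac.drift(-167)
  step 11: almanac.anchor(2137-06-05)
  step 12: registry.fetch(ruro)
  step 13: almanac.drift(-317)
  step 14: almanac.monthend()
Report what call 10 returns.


→ almanac.yhop(n=-9)
← 2154-03-23
→ almanac.anchor(d=~it)
← 2154-03-23
→ registry.keep(k=pidra_ad, v=~it)
← -383
→ registry.names()
← [pidra_ad]
→ registry.drop(k=pidra_ad)
← 2154-03-23
→ registry.keep(k=ruro, v=~it)
← nil
→ almanac.yhop(n=3)
← 2157-03-23
→ registry.fetch(k=ruro)
← 2154-03-23
→ almanac.mhop(n=31)
← 2159-10-23
→ almanac.drift(n=-167)
← 2159-05-09
→ almanac.anchor(d=2137-06-05)
← 2137-06-05
→ registry.fetch(k=ruro)
← 2154-03-23
→ almanac.drift(n=-317)
← 2136-07-23
→ almanac.monthend()
← 2136-07-31

Answer: 2159-05-09


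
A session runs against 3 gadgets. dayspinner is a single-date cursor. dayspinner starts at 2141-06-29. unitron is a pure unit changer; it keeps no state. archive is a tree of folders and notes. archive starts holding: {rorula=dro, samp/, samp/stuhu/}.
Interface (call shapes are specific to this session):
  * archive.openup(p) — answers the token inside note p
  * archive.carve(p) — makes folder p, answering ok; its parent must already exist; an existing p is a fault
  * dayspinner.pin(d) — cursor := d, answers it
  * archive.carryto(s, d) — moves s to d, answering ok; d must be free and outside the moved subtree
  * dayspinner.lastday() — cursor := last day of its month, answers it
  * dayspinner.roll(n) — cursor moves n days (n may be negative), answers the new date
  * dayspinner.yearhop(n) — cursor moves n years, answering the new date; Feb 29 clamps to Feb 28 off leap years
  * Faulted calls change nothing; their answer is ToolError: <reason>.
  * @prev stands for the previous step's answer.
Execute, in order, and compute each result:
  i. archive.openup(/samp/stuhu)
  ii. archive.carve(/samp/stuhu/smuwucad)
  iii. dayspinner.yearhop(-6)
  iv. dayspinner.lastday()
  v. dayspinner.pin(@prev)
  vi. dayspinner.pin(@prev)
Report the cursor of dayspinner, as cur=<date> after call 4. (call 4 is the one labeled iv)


Step: archive.openup[p='/samp/stuhu']
Result: ToolError: is a directory
Step: archive.carve[p='/samp/stuhu/smuwucad']
Result: ok
Step: dayspinner.yearhop[n='-6']
Result: 2135-06-29
Step: dayspinner.lastday[]
Result: 2135-06-30
Step: dayspinner.pin[d='@prev']
Result: 2135-06-30
Step: dayspinner.pin[d='@prev']
Result: 2135-06-30

Answer: cur=2135-06-30


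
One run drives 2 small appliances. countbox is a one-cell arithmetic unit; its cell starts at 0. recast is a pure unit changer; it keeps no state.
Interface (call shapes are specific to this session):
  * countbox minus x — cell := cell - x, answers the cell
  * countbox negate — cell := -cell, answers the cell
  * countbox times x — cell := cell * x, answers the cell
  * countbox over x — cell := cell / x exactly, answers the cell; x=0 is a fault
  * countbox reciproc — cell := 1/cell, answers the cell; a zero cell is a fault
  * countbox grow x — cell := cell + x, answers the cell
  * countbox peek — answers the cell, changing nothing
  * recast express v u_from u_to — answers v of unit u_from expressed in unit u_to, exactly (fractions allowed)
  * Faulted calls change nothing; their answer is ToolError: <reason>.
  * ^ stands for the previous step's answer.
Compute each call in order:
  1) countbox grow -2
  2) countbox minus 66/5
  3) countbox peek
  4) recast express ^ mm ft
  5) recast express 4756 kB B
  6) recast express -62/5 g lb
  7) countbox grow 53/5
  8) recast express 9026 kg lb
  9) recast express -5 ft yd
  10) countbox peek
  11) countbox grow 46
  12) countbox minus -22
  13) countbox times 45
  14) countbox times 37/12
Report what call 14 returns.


Do: countbox grow[x='-2']
See: -2
Do: countbox minus[x='66/5']
See: -76/5
Do: countbox peek[]
See: -76/5
Do: recast express[v='^'; u_from='mm'; u_to='ft']
See: -19/381
Do: recast express[v='4756'; u_from='kB'; u_to='B']
See: 4756000
Do: recast express[v='-62/5'; u_from='g'; u_to='lb']
See: -1240000/45359237
Do: countbox grow[x='53/5']
See: -23/5
Do: recast express[v='9026'; u_from='kg'; u_to='lb']
See: 902600000000/45359237
Do: recast express[v='-5'; u_from='ft'; u_to='yd']
See: -5/3
Do: countbox peek[]
See: -23/5
Do: countbox grow[x='46']
See: 207/5
Do: countbox minus[x='-22']
See: 317/5
Do: countbox times[x='45']
See: 2853
Do: countbox times[x='37/12']
See: 35187/4

Answer: 35187/4


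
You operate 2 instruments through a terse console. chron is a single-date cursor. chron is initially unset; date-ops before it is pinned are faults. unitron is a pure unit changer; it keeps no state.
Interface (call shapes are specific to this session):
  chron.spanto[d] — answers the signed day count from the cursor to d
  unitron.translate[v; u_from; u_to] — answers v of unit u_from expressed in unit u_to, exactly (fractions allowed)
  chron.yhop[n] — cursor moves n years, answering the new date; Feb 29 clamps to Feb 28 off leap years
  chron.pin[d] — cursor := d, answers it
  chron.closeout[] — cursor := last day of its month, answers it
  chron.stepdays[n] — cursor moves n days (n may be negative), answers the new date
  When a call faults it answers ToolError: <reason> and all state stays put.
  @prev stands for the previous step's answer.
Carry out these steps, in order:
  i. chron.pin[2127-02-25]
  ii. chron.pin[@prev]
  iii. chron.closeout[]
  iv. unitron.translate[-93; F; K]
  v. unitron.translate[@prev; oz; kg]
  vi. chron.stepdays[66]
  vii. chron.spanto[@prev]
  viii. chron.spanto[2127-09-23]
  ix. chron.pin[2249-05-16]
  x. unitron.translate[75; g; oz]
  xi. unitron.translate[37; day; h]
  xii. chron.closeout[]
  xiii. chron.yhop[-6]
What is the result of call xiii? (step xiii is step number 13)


Act: pin[d→2127-02-25]
Obs: 2127-02-25
Act: pin[d→@prev]
Obs: 2127-02-25
Act: closeout[]
Obs: 2127-02-28
Act: translate[v→-93; u_from→F; u_to→K]
Obs: 36667/180
Act: translate[v→@prev; u_from→oz; u_to→kg]
Obs: 1663187143079/288000000000
Act: stepdays[n→66]
Obs: 2127-05-05
Act: spanto[d→@prev]
Obs: 0
Act: spanto[d→2127-09-23]
Obs: 141
Act: pin[d→2249-05-16]
Obs: 2249-05-16
Act: translate[v→75; u_from→g; u_to→oz]
Obs: 120000000/45359237
Act: translate[v→37; u_from→day; u_to→h]
Obs: 888
Act: closeout[]
Obs: 2249-05-31
Act: yhop[n→-6]
Obs: 2243-05-31

Answer: 2243-05-31
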